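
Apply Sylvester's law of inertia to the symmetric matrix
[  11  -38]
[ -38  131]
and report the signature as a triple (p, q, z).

Answer: (1, 1, 0)

Derivation:
step 0: pivot 11 → sign +
step 1: pivot -3/11 → sign −
signature = (1, 1, 0)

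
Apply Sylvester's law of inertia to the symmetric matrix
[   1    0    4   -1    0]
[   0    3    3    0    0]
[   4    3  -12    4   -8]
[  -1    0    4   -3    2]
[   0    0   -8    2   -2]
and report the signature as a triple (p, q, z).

step 0: pivot 1 → sign +
step 1: pivot 3 → sign +
step 2: pivot -31 → sign −
step 3: pivot -60/31 → sign −
step 4: pivot 1/15 → sign +
signature = (3, 2, 0)

Answer: (3, 2, 0)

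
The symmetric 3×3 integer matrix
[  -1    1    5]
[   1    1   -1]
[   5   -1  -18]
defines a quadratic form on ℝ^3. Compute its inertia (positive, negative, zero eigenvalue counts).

step 0: pivot -1 → sign −
step 1: pivot 2 → sign +
step 2: pivot -1 → sign −
signature = (1, 2, 0)

Answer: (1, 2, 0)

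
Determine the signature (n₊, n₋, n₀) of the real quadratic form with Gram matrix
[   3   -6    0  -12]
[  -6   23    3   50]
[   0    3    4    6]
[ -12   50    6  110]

Answer: (4, 0, 0)

Derivation:
step 0: pivot 3 → sign +
step 1: pivot 11 → sign +
step 2: pivot 35/11 → sign +
step 3: pivot 6/35 → sign +
signature = (4, 0, 0)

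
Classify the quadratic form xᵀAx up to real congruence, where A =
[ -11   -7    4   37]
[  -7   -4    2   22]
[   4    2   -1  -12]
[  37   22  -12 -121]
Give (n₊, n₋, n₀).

step 0: pivot -11 → sign −
step 1: pivot 5/11 → sign +
step 2: pivot -1/5 → sign −
step 3: pivot -1 → sign −
signature = (1, 3, 0)

Answer: (1, 3, 0)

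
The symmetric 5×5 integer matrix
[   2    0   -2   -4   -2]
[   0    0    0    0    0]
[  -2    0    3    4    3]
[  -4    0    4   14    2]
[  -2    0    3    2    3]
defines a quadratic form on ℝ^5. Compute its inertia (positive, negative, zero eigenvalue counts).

Answer: (3, 1, 1)

Derivation:
step 0: pivot 2 → sign +
step 1: pivot 1 → sign +
step 2: pivot 6 → sign +
step 3: pivot -2/3 → sign −
step 4: row/col 4 already zero → sign 0
signature = (3, 1, 1)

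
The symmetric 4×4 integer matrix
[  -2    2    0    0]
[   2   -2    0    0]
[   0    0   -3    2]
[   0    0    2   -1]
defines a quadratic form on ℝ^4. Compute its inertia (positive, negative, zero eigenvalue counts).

Answer: (1, 2, 1)

Derivation:
step 0: pivot -2 → sign −
step 1: pivot -3 → sign −
step 2: pivot 1/3 → sign +
step 3: row/col 3 already zero → sign 0
signature = (1, 2, 1)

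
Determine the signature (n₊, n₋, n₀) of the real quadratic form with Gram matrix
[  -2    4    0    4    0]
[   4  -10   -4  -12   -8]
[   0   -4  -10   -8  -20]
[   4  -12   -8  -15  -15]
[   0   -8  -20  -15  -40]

Answer: (1, 4, 0)

Derivation:
step 0: pivot -2 → sign −
step 1: pivot -2 → sign −
step 2: pivot -2 → sign −
step 3: pivot 1 → sign +
step 4: pivot -1 → sign −
signature = (1, 4, 0)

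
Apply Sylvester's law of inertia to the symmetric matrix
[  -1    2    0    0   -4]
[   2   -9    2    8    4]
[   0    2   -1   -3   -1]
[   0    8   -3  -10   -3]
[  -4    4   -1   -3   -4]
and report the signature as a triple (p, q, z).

Answer: (2, 3, 0)

Derivation:
step 0: pivot -1 → sign −
step 1: pivot -5 → sign −
step 2: pivot -1/5 → sign −
step 3: pivot 3 → sign +
step 4: pivot 1 → sign +
signature = (2, 3, 0)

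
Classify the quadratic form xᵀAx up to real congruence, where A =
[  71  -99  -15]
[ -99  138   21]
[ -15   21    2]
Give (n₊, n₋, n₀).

Answer: (1, 2, 0)

Derivation:
step 0: pivot 71 → sign +
step 1: pivot -3/71 → sign −
step 2: pivot -1 → sign −
signature = (1, 2, 0)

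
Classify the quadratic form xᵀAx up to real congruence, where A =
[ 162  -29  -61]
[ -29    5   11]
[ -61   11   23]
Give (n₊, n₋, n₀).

Answer: (2, 1, 0)

Derivation:
step 0: pivot 162 → sign +
step 1: pivot -31/162 → sign −
step 2: pivot 2/31 → sign +
signature = (2, 1, 0)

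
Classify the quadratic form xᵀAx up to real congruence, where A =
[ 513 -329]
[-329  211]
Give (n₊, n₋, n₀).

step 0: pivot 513 → sign +
step 1: pivot 2/513 → sign +
signature = (2, 0, 0)

Answer: (2, 0, 0)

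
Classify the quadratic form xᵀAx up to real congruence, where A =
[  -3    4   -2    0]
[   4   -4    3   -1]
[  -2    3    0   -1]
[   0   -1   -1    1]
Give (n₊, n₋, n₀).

Answer: (2, 2, 0)

Derivation:
step 0: pivot -3 → sign −
step 1: pivot 4/3 → sign +
step 2: pivot 5/4 → sign +
step 3: pivot -1/5 → sign −
signature = (2, 2, 0)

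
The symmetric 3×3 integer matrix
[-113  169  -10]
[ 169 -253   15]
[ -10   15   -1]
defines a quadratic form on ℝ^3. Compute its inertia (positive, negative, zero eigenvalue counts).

step 0: pivot -113 → sign −
step 1: pivot -28/113 → sign −
step 2: pivot -3/28 → sign −
signature = (0, 3, 0)

Answer: (0, 3, 0)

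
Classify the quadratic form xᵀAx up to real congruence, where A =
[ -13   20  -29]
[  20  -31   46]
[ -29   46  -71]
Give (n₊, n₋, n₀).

Answer: (1, 2, 0)

Derivation:
step 0: pivot -13 → sign −
step 1: pivot -3/13 → sign −
step 2: pivot 2 → sign +
signature = (1, 2, 0)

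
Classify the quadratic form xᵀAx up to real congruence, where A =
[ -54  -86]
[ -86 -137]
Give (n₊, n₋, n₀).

step 0: pivot -54 → sign −
step 1: pivot -1/27 → sign −
signature = (0, 2, 0)

Answer: (0, 2, 0)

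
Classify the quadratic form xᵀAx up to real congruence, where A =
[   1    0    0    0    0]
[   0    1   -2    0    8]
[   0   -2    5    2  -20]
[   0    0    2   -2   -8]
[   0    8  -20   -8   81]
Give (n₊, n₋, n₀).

Answer: (4, 1, 0)

Derivation:
step 0: pivot 1 → sign +
step 1: pivot 1 → sign +
step 2: pivot 1 → sign +
step 3: pivot -6 → sign −
step 4: pivot 1 → sign +
signature = (4, 1, 0)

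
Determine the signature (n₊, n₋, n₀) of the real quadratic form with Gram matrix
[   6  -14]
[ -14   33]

Answer: (2, 0, 0)

Derivation:
step 0: pivot 6 → sign +
step 1: pivot 1/3 → sign +
signature = (2, 0, 0)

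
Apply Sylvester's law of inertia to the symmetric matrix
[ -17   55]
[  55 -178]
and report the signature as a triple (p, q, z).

step 0: pivot -17 → sign −
step 1: pivot -1/17 → sign −
signature = (0, 2, 0)

Answer: (0, 2, 0)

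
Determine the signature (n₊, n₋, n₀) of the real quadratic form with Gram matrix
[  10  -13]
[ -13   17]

Answer: (2, 0, 0)

Derivation:
step 0: pivot 10 → sign +
step 1: pivot 1/10 → sign +
signature = (2, 0, 0)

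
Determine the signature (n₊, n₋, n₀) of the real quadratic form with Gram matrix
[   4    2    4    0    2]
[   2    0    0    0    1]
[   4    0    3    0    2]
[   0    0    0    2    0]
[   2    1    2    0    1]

Answer: (3, 1, 1)

Derivation:
step 0: pivot 4 → sign +
step 1: pivot -1 → sign −
step 2: pivot 3 → sign +
step 3: pivot 2 → sign +
step 4: row/col 4 already zero → sign 0
signature = (3, 1, 1)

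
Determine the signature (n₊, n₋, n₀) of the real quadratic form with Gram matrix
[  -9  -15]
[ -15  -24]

Answer: (1, 1, 0)

Derivation:
step 0: pivot -9 → sign −
step 1: pivot 1 → sign +
signature = (1, 1, 0)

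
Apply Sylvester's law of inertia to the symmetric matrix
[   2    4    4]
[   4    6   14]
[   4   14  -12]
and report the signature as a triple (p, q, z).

Answer: (1, 2, 0)

Derivation:
step 0: pivot 2 → sign +
step 1: pivot -2 → sign −
step 2: pivot -2 → sign −
signature = (1, 2, 0)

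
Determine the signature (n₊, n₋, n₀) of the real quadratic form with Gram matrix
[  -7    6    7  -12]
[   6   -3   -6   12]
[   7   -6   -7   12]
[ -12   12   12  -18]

Answer: (2, 1, 1)

Derivation:
step 0: pivot -7 → sign −
step 1: pivot 15/7 → sign +
step 2: pivot 6/5 → sign +
step 3: row/col 3 already zero → sign 0
signature = (2, 1, 1)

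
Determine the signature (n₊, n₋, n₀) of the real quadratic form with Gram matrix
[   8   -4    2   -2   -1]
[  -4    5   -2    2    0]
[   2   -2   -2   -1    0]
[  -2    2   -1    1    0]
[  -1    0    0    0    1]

Answer: (4, 1, 0)

Derivation:
step 0: pivot 8 → sign +
step 1: pivot 3 → sign +
step 2: pivot -17/6 → sign −
step 3: pivot 3/17 → sign +
step 4: pivot 3/4 → sign +
signature = (4, 1, 0)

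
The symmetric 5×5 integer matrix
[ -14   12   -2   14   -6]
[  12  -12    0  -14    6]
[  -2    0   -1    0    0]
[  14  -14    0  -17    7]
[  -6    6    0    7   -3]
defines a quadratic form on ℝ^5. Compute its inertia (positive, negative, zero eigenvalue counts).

step 0: pivot -14 → sign −
step 1: pivot -12/7 → sign −
step 2: pivot 1 → sign +
step 3: pivot -2/3 → sign −
step 4: row/col 4 already zero → sign 0
signature = (1, 3, 1)

Answer: (1, 3, 1)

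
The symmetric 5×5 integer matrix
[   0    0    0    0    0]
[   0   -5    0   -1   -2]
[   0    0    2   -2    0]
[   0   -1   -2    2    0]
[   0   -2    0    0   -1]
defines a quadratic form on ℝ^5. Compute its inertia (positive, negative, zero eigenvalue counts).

Answer: (2, 2, 1)

Derivation:
step 0: pivot -5 → sign −
step 1: pivot 2 → sign +
step 2: pivot 1/5 → sign +
step 3: pivot -1 → sign −
step 4: row/col 4 already zero → sign 0
signature = (2, 2, 1)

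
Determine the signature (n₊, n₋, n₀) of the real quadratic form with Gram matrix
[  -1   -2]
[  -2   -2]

step 0: pivot -1 → sign −
step 1: pivot 2 → sign +
signature = (1, 1, 0)

Answer: (1, 1, 0)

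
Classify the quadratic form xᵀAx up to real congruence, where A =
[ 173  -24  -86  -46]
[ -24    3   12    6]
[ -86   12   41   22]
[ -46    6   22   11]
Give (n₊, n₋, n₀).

Answer: (1, 3, 0)

Derivation:
step 0: pivot 173 → sign +
step 1: pivot -57/173 → sign −
step 2: pivot -33/19 → sign −
step 3: pivot -3/11 → sign −
signature = (1, 3, 0)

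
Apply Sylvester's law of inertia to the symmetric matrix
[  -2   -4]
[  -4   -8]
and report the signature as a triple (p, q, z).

Answer: (0, 1, 1)

Derivation:
step 0: pivot -2 → sign −
step 1: row/col 1 already zero → sign 0
signature = (0, 1, 1)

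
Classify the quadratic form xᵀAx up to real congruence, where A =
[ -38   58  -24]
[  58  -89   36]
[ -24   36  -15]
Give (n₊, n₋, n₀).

Answer: (1, 2, 0)

Derivation:
step 0: pivot -38 → sign −
step 1: pivot -9/19 → sign −
step 2: pivot 1 → sign +
signature = (1, 2, 0)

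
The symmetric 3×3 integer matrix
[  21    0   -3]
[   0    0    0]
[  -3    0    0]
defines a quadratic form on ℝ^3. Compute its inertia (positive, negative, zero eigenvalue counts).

Answer: (1, 1, 1)

Derivation:
step 0: pivot 21 → sign +
step 1: pivot -3/7 → sign −
step 2: row/col 2 already zero → sign 0
signature = (1, 1, 1)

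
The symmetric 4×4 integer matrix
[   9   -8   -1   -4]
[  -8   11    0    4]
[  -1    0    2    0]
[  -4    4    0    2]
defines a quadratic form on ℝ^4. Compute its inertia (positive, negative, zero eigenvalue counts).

Answer: (4, 0, 0)

Derivation:
step 0: pivot 9 → sign +
step 1: pivot 35/9 → sign +
step 2: pivot 59/35 → sign +
step 3: pivot 6/59 → sign +
signature = (4, 0, 0)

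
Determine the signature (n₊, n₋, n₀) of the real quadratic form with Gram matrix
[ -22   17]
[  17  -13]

step 0: pivot -22 → sign −
step 1: pivot 3/22 → sign +
signature = (1, 1, 0)

Answer: (1, 1, 0)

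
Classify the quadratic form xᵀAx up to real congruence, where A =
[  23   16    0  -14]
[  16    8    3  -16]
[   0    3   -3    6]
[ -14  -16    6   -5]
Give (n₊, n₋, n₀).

step 0: pivot 23 → sign +
step 1: pivot -72/23 → sign −
step 2: pivot -1/8 → sign −
step 3: pivot -1 → sign −
signature = (1, 3, 0)

Answer: (1, 3, 0)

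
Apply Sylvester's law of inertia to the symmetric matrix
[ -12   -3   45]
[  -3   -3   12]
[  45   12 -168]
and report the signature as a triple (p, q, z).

step 0: pivot -12 → sign −
step 1: pivot -9/4 → sign −
step 2: pivot 1 → sign +
signature = (1, 2, 0)

Answer: (1, 2, 0)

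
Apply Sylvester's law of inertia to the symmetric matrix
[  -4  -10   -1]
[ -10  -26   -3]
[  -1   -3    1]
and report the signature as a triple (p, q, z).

Answer: (1, 2, 0)

Derivation:
step 0: pivot -4 → sign −
step 1: pivot -1 → sign −
step 2: pivot 3/2 → sign +
signature = (1, 2, 0)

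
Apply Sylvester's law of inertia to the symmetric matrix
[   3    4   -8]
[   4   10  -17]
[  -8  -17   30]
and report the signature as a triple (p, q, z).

step 0: pivot 3 → sign +
step 1: pivot 14/3 → sign +
step 2: pivot 1/14 → sign +
signature = (3, 0, 0)

Answer: (3, 0, 0)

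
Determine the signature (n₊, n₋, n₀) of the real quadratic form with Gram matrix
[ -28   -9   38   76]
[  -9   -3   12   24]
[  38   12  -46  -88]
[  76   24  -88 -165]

Answer: (2, 2, 0)

Derivation:
step 0: pivot -28 → sign −
step 1: pivot -3/28 → sign −
step 2: pivot 6 → sign +
step 3: pivot 1/3 → sign +
signature = (2, 2, 0)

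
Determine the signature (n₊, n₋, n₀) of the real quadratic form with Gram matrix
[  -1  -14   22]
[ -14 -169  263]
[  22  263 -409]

step 0: pivot -1 → sign −
step 1: pivot 27 → sign +
step 2: row/col 2 already zero → sign 0
signature = (1, 1, 1)

Answer: (1, 1, 1)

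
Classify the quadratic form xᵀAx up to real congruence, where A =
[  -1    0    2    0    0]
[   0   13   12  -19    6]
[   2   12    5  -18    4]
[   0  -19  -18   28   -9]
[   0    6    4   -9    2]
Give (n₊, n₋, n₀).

Answer: (3, 2, 0)

Derivation:
step 0: pivot -1 → sign −
step 1: pivot 13 → sign +
step 2: pivot -27/13 → sign −
step 3: pivot 1/3 → sign +
step 4: pivot 1/3 → sign +
signature = (3, 2, 0)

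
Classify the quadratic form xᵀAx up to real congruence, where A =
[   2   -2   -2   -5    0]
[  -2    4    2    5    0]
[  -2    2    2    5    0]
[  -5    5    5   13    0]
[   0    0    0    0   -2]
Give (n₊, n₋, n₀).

step 0: pivot 2 → sign +
step 1: pivot 2 → sign +
step 2: pivot 1/2 → sign +
step 3: pivot -2 → sign −
step 4: row/col 4 already zero → sign 0
signature = (3, 1, 1)

Answer: (3, 1, 1)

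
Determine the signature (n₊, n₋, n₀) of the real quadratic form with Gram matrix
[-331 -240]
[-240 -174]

step 0: pivot -331 → sign −
step 1: pivot 6/331 → sign +
signature = (1, 1, 0)

Answer: (1, 1, 0)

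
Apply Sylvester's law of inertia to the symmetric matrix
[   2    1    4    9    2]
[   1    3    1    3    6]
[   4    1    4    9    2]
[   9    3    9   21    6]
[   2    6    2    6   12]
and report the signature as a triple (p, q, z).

Answer: (3, 1, 1)

Derivation:
step 0: pivot 2 → sign +
step 1: pivot 5/2 → sign +
step 2: pivot -22/5 → sign −
step 3: pivot 6/11 → sign +
step 4: row/col 4 already zero → sign 0
signature = (3, 1, 1)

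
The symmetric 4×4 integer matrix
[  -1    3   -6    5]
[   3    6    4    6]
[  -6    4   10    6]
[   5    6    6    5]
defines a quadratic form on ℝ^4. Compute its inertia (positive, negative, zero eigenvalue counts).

step 0: pivot -1 → sign −
step 1: pivot 15 → sign +
step 2: pivot 494/15 → sign +
step 3: pivot 3/247 → sign +
signature = (3, 1, 0)

Answer: (3, 1, 0)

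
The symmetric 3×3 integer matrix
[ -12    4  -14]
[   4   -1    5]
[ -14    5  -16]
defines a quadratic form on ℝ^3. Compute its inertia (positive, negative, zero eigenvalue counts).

step 0: pivot -12 → sign −
step 1: pivot 1/3 → sign +
step 2: row/col 2 already zero → sign 0
signature = (1, 1, 1)

Answer: (1, 1, 1)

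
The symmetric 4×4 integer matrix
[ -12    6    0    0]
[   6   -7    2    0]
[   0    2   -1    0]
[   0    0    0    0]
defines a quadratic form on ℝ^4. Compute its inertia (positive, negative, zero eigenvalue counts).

Answer: (0, 2, 2)

Derivation:
step 0: pivot -12 → sign −
step 1: pivot -4 → sign −
step 2: row/col 2 already zero → sign 0
step 3: row/col 3 already zero → sign 0
signature = (0, 2, 2)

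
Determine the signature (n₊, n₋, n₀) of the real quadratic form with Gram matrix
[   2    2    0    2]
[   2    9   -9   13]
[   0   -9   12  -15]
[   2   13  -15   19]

step 0: pivot 2 → sign +
step 1: pivot 7 → sign +
step 2: pivot 3/7 → sign +
step 3: pivot -2 → sign −
signature = (3, 1, 0)

Answer: (3, 1, 0)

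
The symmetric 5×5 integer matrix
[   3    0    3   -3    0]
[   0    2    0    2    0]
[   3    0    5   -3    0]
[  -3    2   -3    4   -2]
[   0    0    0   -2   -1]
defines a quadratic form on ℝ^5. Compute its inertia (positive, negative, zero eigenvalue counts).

Answer: (4, 1, 0)

Derivation:
step 0: pivot 3 → sign +
step 1: pivot 2 → sign +
step 2: pivot 2 → sign +
step 3: pivot -1 → sign −
step 4: pivot 3 → sign +
signature = (4, 1, 0)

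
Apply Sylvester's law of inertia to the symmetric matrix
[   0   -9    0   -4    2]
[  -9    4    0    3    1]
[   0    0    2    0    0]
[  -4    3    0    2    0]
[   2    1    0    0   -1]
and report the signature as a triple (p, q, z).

step 0: pivot 4 → sign +
step 1: pivot -81/4 → sign −
step 2: pivot 2 → sign +
step 3: pivot 10/81 → sign +
step 4: pivot -3/5 → sign −
signature = (3, 2, 0)

Answer: (3, 2, 0)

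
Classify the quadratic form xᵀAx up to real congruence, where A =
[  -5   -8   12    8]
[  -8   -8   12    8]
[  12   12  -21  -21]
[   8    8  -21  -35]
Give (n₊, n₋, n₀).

step 0: pivot -5 → sign −
step 1: pivot 24/5 → sign +
step 2: pivot -3 → sign −
step 3: row/col 3 already zero → sign 0
signature = (1, 2, 1)

Answer: (1, 2, 1)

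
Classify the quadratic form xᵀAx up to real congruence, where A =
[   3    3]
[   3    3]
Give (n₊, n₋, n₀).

Answer: (1, 0, 1)

Derivation:
step 0: pivot 3 → sign +
step 1: row/col 1 already zero → sign 0
signature = (1, 0, 1)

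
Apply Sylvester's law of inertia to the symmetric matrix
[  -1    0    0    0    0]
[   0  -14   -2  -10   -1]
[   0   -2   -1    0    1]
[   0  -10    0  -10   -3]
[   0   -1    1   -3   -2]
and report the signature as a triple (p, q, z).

step 0: pivot -1 → sign −
step 1: pivot -14 → sign −
step 2: pivot -5/7 → sign −
step 3: pivot -1/10 → sign −
step 4: row/col 4 already zero → sign 0
signature = (0, 4, 1)

Answer: (0, 4, 1)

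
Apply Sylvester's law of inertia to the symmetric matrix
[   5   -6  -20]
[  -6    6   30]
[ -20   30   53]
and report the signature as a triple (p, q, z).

step 0: pivot 5 → sign +
step 1: pivot -6/5 → sign −
step 2: pivot 3 → sign +
signature = (2, 1, 0)

Answer: (2, 1, 0)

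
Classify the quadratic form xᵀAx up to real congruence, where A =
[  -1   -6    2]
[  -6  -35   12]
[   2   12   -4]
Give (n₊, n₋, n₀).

Answer: (1, 1, 1)

Derivation:
step 0: pivot -1 → sign −
step 1: pivot 1 → sign +
step 2: row/col 2 already zero → sign 0
signature = (1, 1, 1)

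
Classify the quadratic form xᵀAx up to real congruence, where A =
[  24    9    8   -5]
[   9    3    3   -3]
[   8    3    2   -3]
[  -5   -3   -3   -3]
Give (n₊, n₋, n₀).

Answer: (2, 2, 0)

Derivation:
step 0: pivot 24 → sign +
step 1: pivot -3/8 → sign −
step 2: pivot -2/3 → sign −
step 3: pivot 2 → sign +
signature = (2, 2, 0)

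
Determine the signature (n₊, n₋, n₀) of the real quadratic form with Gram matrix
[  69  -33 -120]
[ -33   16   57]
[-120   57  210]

Answer: (3, 0, 0)

Derivation:
step 0: pivot 69 → sign +
step 1: pivot 5/23 → sign +
step 2: pivot 3/5 → sign +
signature = (3, 0, 0)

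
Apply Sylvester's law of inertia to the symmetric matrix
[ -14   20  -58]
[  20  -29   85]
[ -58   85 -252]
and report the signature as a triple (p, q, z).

Answer: (0, 3, 0)

Derivation:
step 0: pivot -14 → sign −
step 1: pivot -3/7 → sign −
step 2: pivot -1 → sign −
signature = (0, 3, 0)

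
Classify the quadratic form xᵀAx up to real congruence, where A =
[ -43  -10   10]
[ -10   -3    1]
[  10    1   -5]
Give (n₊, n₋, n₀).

Answer: (0, 3, 0)

Derivation:
step 0: pivot -43 → sign −
step 1: pivot -29/43 → sign −
step 2: pivot -2/29 → sign −
signature = (0, 3, 0)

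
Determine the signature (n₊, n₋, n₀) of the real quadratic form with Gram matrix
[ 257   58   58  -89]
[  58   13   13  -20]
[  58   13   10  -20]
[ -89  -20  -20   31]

Answer: (2, 2, 0)

Derivation:
step 0: pivot 257 → sign +
step 1: pivot -23/257 → sign −
step 2: pivot -3 → sign −
step 3: pivot 6/23 → sign +
signature = (2, 2, 0)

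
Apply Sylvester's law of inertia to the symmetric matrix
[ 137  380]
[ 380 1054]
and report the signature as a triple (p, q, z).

Answer: (1, 1, 0)

Derivation:
step 0: pivot 137 → sign +
step 1: pivot -2/137 → sign −
signature = (1, 1, 0)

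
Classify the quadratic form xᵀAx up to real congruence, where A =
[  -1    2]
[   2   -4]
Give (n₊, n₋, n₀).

Answer: (0, 1, 1)

Derivation:
step 0: pivot -1 → sign −
step 1: row/col 1 already zero → sign 0
signature = (0, 1, 1)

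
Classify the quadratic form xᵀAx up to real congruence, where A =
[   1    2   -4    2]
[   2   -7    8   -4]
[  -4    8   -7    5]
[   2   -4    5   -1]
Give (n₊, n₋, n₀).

step 0: pivot 1 → sign +
step 1: pivot -11 → sign −
step 2: pivot 3/11 → sign +
step 3: pivot -6 → sign −
signature = (2, 2, 0)

Answer: (2, 2, 0)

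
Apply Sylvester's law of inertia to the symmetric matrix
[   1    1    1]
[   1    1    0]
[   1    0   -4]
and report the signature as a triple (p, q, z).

step 0: pivot 1 → sign +
step 1: pivot -5 → sign −
step 2: pivot 1/5 → sign +
signature = (2, 1, 0)

Answer: (2, 1, 0)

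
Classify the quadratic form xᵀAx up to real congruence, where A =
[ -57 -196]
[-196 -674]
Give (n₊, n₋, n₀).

Answer: (0, 2, 0)

Derivation:
step 0: pivot -57 → sign −
step 1: pivot -2/57 → sign −
signature = (0, 2, 0)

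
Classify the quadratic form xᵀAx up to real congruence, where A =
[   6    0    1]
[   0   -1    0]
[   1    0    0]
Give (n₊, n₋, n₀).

step 0: pivot 6 → sign +
step 1: pivot -1 → sign −
step 2: pivot -1/6 → sign −
signature = (1, 2, 0)

Answer: (1, 2, 0)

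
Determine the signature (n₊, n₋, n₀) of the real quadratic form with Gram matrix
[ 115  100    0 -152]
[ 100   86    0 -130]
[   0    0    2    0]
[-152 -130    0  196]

Answer: (3, 1, 0)

Derivation:
step 0: pivot 115 → sign +
step 1: pivot -22/23 → sign −
step 2: pivot 2 → sign +
step 3: pivot 2/55 → sign +
signature = (3, 1, 0)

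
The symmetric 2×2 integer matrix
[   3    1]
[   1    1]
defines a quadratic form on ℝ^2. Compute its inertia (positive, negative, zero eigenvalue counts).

step 0: pivot 3 → sign +
step 1: pivot 2/3 → sign +
signature = (2, 0, 0)

Answer: (2, 0, 0)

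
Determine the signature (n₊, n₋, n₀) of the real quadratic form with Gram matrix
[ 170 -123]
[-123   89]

step 0: pivot 170 → sign +
step 1: pivot 1/170 → sign +
signature = (2, 0, 0)

Answer: (2, 0, 0)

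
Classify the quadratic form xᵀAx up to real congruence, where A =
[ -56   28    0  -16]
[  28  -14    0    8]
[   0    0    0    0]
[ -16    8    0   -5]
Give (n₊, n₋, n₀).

step 0: pivot -56 → sign −
step 1: pivot -3/7 → sign −
step 2: row/col 2 already zero → sign 0
step 3: row/col 3 already zero → sign 0
signature = (0, 2, 2)

Answer: (0, 2, 2)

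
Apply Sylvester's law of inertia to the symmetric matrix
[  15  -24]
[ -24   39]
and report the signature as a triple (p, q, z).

Answer: (2, 0, 0)

Derivation:
step 0: pivot 15 → sign +
step 1: pivot 3/5 → sign +
signature = (2, 0, 0)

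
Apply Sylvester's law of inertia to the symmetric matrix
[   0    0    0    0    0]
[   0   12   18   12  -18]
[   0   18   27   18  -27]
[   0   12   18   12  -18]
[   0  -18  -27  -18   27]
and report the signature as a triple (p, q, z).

step 0: pivot 12 → sign +
step 1: row/col 1 already zero → sign 0
step 2: row/col 2 already zero → sign 0
step 3: row/col 3 already zero → sign 0
step 4: row/col 4 already zero → sign 0
signature = (1, 0, 4)

Answer: (1, 0, 4)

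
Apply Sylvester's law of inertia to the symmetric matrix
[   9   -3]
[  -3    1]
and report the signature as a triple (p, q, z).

step 0: pivot 9 → sign +
step 1: row/col 1 already zero → sign 0
signature = (1, 0, 1)

Answer: (1, 0, 1)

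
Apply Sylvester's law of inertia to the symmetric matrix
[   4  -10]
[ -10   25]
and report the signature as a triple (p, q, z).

step 0: pivot 4 → sign +
step 1: row/col 1 already zero → sign 0
signature = (1, 0, 1)

Answer: (1, 0, 1)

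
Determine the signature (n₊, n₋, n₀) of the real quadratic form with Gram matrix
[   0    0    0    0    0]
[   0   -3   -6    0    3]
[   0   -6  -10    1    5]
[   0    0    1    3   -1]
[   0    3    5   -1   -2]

Answer: (3, 1, 1)

Derivation:
step 0: pivot -3 → sign −
step 1: pivot 2 → sign +
step 2: pivot 5/2 → sign +
step 3: pivot 2/5 → sign +
step 4: row/col 4 already zero → sign 0
signature = (3, 1, 1)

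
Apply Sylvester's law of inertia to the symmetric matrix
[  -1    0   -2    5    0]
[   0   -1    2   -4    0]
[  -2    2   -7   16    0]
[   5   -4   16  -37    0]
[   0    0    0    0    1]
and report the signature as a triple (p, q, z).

Answer: (2, 2, 1)

Derivation:
step 0: pivot -1 → sign −
step 1: pivot -1 → sign −
step 2: pivot 1 → sign +
step 3: pivot 1 → sign +
step 4: row/col 4 already zero → sign 0
signature = (2, 2, 1)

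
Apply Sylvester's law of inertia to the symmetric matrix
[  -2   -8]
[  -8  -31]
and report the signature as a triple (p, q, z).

step 0: pivot -2 → sign −
step 1: pivot 1 → sign +
signature = (1, 1, 0)

Answer: (1, 1, 0)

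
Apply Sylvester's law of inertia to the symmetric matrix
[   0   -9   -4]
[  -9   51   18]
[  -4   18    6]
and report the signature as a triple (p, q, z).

Answer: (2, 1, 0)

Derivation:
step 0: pivot 51 → sign +
step 1: pivot -27/17 → sign −
step 2: pivot 2/27 → sign +
signature = (2, 1, 0)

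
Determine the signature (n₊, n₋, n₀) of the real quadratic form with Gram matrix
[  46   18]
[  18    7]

step 0: pivot 46 → sign +
step 1: pivot -1/23 → sign −
signature = (1, 1, 0)

Answer: (1, 1, 0)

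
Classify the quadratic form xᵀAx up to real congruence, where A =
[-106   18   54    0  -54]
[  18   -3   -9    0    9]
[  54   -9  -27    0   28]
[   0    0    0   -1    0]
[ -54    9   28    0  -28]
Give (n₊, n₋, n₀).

Answer: (2, 3, 0)

Derivation:
step 0: pivot -106 → sign −
step 1: pivot 3/53 → sign +
step 2: pivot -1 → sign −
step 3: pivot -1 → sign −
step 4: pivot 1 → sign +
signature = (2, 3, 0)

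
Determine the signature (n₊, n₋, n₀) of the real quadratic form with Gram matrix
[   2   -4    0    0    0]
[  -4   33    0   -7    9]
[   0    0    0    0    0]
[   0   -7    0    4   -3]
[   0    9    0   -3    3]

Answer: (3, 1, 1)

Derivation:
step 0: pivot 2 → sign +
step 1: pivot 25 → sign +
step 2: pivot 51/25 → sign +
step 3: pivot -6/17 → sign −
step 4: row/col 4 already zero → sign 0
signature = (3, 1, 1)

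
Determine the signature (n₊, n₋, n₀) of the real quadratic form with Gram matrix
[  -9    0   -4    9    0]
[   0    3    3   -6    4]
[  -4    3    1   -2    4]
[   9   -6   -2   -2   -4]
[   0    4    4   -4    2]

Answer: (1, 4, 0)

Derivation:
step 0: pivot -9 → sign −
step 1: pivot 3 → sign +
step 2: pivot -2/9 → sign −
step 3: pivot -5 → sign −
step 4: pivot -2/15 → sign −
signature = (1, 4, 0)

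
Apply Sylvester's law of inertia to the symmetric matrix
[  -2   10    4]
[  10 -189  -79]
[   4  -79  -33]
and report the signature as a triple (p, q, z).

Answer: (1, 2, 0)

Derivation:
step 0: pivot -2 → sign −
step 1: pivot -139 → sign −
step 2: pivot 6/139 → sign +
signature = (1, 2, 0)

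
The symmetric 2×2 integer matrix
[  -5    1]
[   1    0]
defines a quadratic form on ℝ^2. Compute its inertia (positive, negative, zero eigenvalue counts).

step 0: pivot -5 → sign −
step 1: pivot 1/5 → sign +
signature = (1, 1, 0)

Answer: (1, 1, 0)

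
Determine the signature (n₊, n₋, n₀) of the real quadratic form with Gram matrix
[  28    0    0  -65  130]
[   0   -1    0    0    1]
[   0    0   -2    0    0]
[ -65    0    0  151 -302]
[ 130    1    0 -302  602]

step 0: pivot 28 → sign +
step 1: pivot -1 → sign −
step 2: pivot -2 → sign −
step 3: pivot 3/28 → sign +
step 4: pivot -1 → sign −
signature = (2, 3, 0)

Answer: (2, 3, 0)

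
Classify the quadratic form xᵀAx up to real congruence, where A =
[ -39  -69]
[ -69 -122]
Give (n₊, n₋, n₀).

Answer: (1, 1, 0)

Derivation:
step 0: pivot -39 → sign −
step 1: pivot 1/13 → sign +
signature = (1, 1, 0)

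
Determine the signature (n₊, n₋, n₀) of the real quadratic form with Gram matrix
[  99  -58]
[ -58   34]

Answer: (2, 0, 0)

Derivation:
step 0: pivot 99 → sign +
step 1: pivot 2/99 → sign +
signature = (2, 0, 0)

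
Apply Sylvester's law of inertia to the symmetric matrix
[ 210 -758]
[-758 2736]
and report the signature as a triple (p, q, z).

step 0: pivot 210 → sign +
step 1: pivot -2/105 → sign −
signature = (1, 1, 0)

Answer: (1, 1, 0)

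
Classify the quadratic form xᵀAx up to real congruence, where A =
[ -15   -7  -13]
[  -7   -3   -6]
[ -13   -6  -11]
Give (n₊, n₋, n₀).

step 0: pivot -15 → sign −
step 1: pivot 4/15 → sign +
step 2: pivot 1/4 → sign +
signature = (2, 1, 0)

Answer: (2, 1, 0)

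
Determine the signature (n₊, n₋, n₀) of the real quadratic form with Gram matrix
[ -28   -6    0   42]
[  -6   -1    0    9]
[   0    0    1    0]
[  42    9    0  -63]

Answer: (2, 1, 1)

Derivation:
step 0: pivot -28 → sign −
step 1: pivot 2/7 → sign +
step 2: pivot 1 → sign +
step 3: row/col 3 already zero → sign 0
signature = (2, 1, 1)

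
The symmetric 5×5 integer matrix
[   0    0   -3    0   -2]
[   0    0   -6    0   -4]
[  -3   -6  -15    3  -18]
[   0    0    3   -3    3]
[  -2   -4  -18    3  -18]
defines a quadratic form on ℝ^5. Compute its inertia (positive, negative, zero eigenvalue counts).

step 0: pivot -15 → sign −
step 1: pivot 12/5 → sign +
step 2: pivot -3 → sign −
step 3: pivot -1/3 → sign −
step 4: row/col 4 already zero → sign 0
signature = (1, 3, 1)

Answer: (1, 3, 1)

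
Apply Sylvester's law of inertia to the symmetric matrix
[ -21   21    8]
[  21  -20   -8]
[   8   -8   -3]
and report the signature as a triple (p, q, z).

step 0: pivot -21 → sign −
step 1: pivot 1 → sign +
step 2: pivot 1/21 → sign +
signature = (2, 1, 0)

Answer: (2, 1, 0)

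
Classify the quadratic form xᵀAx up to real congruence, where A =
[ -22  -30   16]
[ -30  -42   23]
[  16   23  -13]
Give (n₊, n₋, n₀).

Answer: (0, 3, 0)

Derivation:
step 0: pivot -22 → sign −
step 1: pivot -12/11 → sign −
step 2: pivot -1/12 → sign −
signature = (0, 3, 0)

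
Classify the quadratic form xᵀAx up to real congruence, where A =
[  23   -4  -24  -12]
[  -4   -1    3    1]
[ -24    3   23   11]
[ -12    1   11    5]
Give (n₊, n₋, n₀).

Answer: (1, 3, 0)

Derivation:
step 0: pivot 23 → sign +
step 1: pivot -39/23 → sign −
step 2: pivot -16/13 → sign −
step 3: pivot -1/12 → sign −
signature = (1, 3, 0)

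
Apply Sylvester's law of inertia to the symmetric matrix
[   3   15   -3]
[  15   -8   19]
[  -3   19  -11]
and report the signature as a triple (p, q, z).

step 0: pivot 3 → sign +
step 1: pivot -83 → sign −
step 2: pivot -6/83 → sign −
signature = (1, 2, 0)

Answer: (1, 2, 0)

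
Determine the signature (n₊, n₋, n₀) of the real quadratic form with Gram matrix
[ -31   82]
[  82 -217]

Answer: (0, 2, 0)

Derivation:
step 0: pivot -31 → sign −
step 1: pivot -3/31 → sign −
signature = (0, 2, 0)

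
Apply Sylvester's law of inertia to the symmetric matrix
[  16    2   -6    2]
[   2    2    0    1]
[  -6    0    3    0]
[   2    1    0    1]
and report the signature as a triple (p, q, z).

Answer: (3, 0, 1)

Derivation:
step 0: pivot 16 → sign +
step 1: pivot 7/4 → sign +
step 2: pivot 3/7 → sign +
step 3: row/col 3 already zero → sign 0
signature = (3, 0, 1)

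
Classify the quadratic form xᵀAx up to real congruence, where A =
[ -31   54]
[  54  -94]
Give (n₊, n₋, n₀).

step 0: pivot -31 → sign −
step 1: pivot 2/31 → sign +
signature = (1, 1, 0)

Answer: (1, 1, 0)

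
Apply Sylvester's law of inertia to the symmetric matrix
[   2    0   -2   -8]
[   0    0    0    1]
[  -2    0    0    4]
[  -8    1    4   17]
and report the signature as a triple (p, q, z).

Answer: (2, 2, 0)

Derivation:
step 0: pivot 2 → sign +
step 1: pivot -2 → sign −
step 2: pivot -7 → sign −
step 3: pivot 1/7 → sign +
signature = (2, 2, 0)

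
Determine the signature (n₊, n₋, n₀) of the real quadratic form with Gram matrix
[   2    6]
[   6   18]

step 0: pivot 2 → sign +
step 1: row/col 1 already zero → sign 0
signature = (1, 0, 1)

Answer: (1, 0, 1)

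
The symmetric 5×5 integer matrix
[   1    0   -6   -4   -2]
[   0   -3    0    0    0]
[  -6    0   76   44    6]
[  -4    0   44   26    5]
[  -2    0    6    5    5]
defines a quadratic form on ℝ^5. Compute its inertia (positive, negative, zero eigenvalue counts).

Answer: (3, 1, 1)

Derivation:
step 0: pivot 1 → sign +
step 1: pivot -3 → sign −
step 2: pivot 40 → sign +
step 3: pivot 1/10 → sign +
step 4: row/col 4 already zero → sign 0
signature = (3, 1, 1)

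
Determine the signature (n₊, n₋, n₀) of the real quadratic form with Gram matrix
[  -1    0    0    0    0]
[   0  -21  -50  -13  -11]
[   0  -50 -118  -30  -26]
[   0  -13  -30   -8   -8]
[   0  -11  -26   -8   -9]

step 0: pivot -1 → sign −
step 1: pivot -21 → sign −
step 2: pivot 22/21 → sign +
step 3: pivot -9/11 → sign −
step 4: pivot -1 → sign −
signature = (1, 4, 0)

Answer: (1, 4, 0)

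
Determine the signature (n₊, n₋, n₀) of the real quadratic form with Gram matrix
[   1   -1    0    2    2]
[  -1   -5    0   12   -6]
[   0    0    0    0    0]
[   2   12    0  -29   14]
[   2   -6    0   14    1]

step 0: pivot 1 → sign +
step 1: pivot -6 → sign −
step 2: pivot -1/3 → sign −
step 3: pivot 1 → sign +
step 4: row/col 4 already zero → sign 0
signature = (2, 2, 1)

Answer: (2, 2, 1)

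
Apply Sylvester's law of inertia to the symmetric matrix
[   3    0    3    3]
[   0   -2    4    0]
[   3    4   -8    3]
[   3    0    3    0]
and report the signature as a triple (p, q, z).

step 0: pivot 3 → sign +
step 1: pivot -2 → sign −
step 2: pivot -3 → sign −
step 3: pivot -3 → sign −
signature = (1, 3, 0)

Answer: (1, 3, 0)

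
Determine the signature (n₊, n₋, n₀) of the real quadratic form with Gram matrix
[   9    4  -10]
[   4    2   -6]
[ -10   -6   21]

step 0: pivot 9 → sign +
step 1: pivot 2/9 → sign +
step 2: pivot -1 → sign −
signature = (2, 1, 0)

Answer: (2, 1, 0)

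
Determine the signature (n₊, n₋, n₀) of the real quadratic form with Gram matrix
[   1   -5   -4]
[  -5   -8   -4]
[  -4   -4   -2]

step 0: pivot 1 → sign +
step 1: pivot -33 → sign −
step 2: pivot -6/11 → sign −
signature = (1, 2, 0)

Answer: (1, 2, 0)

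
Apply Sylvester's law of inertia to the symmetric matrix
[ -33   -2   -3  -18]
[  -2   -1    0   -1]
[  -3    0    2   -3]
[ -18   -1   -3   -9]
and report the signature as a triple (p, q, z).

step 0: pivot -33 → sign −
step 1: pivot -29/33 → sign −
step 2: pivot 67/29 → sign +
step 3: pivot 3/67 → sign +
signature = (2, 2, 0)

Answer: (2, 2, 0)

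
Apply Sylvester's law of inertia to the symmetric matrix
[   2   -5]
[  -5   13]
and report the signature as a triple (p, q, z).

Answer: (2, 0, 0)

Derivation:
step 0: pivot 2 → sign +
step 1: pivot 1/2 → sign +
signature = (2, 0, 0)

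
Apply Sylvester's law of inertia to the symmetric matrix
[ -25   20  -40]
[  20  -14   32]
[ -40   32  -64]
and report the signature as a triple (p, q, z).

step 0: pivot -25 → sign −
step 1: pivot 2 → sign +
step 2: row/col 2 already zero → sign 0
signature = (1, 1, 1)

Answer: (1, 1, 1)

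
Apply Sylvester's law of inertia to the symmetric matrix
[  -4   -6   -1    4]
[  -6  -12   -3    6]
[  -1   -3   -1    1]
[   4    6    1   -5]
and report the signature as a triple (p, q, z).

Answer: (0, 3, 1)

Derivation:
step 0: pivot -4 → sign −
step 1: pivot -3 → sign −
step 2: pivot -1 → sign −
step 3: row/col 3 already zero → sign 0
signature = (0, 3, 1)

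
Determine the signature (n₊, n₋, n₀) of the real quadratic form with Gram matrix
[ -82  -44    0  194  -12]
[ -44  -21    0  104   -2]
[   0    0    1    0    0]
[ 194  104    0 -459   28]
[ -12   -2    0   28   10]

step 0: pivot -82 → sign −
step 1: pivot 107/41 → sign +
step 2: pivot 1 → sign +
step 3: pivot -3/107 → sign −
step 4: pivot 6 → sign +
signature = (3, 2, 0)

Answer: (3, 2, 0)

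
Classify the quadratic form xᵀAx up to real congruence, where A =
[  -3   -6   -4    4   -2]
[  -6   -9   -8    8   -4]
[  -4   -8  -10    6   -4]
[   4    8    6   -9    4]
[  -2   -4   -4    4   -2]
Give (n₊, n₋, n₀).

step 0: pivot -3 → sign −
step 1: pivot 3 → sign +
step 2: pivot -14/3 → sign −
step 3: pivot -25/7 → sign −
step 4: pivot 2/25 → sign +
signature = (2, 3, 0)

Answer: (2, 3, 0)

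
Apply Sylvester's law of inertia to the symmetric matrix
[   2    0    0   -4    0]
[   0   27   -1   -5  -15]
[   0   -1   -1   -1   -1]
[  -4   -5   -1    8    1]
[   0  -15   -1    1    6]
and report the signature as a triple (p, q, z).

Answer: (3, 1, 1)

Derivation:
step 0: pivot 2 → sign +
step 1: pivot 27 → sign +
step 2: pivot -28/27 → sign −
step 3: pivot 3/7 → sign +
step 4: row/col 4 already zero → sign 0
signature = (3, 1, 1)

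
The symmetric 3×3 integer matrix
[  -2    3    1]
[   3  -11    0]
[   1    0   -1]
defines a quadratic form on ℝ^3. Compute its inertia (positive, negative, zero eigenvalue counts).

Answer: (0, 3, 0)

Derivation:
step 0: pivot -2 → sign −
step 1: pivot -13/2 → sign −
step 2: pivot -2/13 → sign −
signature = (0, 3, 0)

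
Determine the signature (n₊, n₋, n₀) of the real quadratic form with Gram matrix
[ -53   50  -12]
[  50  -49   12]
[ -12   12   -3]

step 0: pivot -53 → sign −
step 1: pivot -97/53 → sign −
step 2: pivot -3/97 → sign −
signature = (0, 3, 0)

Answer: (0, 3, 0)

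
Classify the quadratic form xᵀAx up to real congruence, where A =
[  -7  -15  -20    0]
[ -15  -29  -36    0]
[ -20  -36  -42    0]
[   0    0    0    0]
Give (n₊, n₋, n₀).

Answer: (2, 1, 1)

Derivation:
step 0: pivot -7 → sign −
step 1: pivot 22/7 → sign +
step 2: pivot 2/11 → sign +
step 3: row/col 3 already zero → sign 0
signature = (2, 1, 1)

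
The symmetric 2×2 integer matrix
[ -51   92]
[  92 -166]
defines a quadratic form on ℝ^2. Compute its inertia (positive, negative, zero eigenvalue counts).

step 0: pivot -51 → sign −
step 1: pivot -2/51 → sign −
signature = (0, 2, 0)

Answer: (0, 2, 0)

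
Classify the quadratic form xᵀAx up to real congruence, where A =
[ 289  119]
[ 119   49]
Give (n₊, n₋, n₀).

Answer: (1, 0, 1)

Derivation:
step 0: pivot 289 → sign +
step 1: row/col 1 already zero → sign 0
signature = (1, 0, 1)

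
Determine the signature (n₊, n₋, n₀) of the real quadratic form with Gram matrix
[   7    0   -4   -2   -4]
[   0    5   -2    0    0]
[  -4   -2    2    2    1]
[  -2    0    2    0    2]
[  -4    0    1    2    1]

Answer: (3, 1, 1)

Derivation:
step 0: pivot 7 → sign +
step 1: pivot 5 → sign +
step 2: pivot -38/35 → sign −
step 3: pivot 2/19 → sign +
step 4: row/col 4 already zero → sign 0
signature = (3, 1, 1)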